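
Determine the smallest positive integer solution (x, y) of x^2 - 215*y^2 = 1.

First expand sqrt(215) as a continued fraction. With x_i = (sqrt(215) + m_i)/d_i and (m_0, d_0) = (0, 1): a_0 = floor(sqrt(215)) = 14, since 14^2 = 196 <= 215 < 225 = 15^2.
Iterate m_{i+1} = d_i*a_i - m_i, d_{i+1} = (215 - m_{i+1}^2)/d_i, a_{i+1} = floor((a_0 + m_{i+1})/d_{i+1}):
  m_1 = 1*14 - 0 = 14, d_1 = (215 - 14^2)/1 = 19/1 = 19, a_1 = floor((14 + 14)/19) = 1.
  m_2 = 19*1 - 14 = 5, d_2 = (215 - 5^2)/19 = 190/19 = 10, a_2 = floor((14 + 5)/10) = 1.
  m_3 = 10*1 - 5 = 5, d_3 = (215 - 5^2)/10 = 190/10 = 19, a_3 = floor((14 + 5)/19) = 1.
  m_4 = 19*1 - 5 = 14, d_4 = (215 - 14^2)/19 = 19/19 = 1, a_4 = floor((14 + 14)/1) = 28.
  m_5 = 1*28 - 14 = 14, d_5 = (215 - 14^2)/1 = 19/1 = 19: (m_5, d_5) = (m_1, d_1) = (14, 19), so from here the quotients repeat a_1, ..., a_4; the period length is 4.
So sqrt(215) = [14; (1, 1, 1, 28)] with period length k = 4.
k is even, so the fundamental solution of x^2 - 215y^2 = 1 is (p_{k-1}, q_{k-1}) = (p_3, q_3); compute convergents through index 3.
Convergents (p_i = a_i*p_{i-1} + p_{i-2}, q_i = a_i*q_{i-1} + q_{i-2} with p_{-2}=0, p_{-1}=1, q_{-2}=1, q_{-1}=0):
  i=0: a_0=14, p_0 = 14*1 + 0 = 14, q_0 = 14*0 + 1 = 1.
  i=1: a_1=1, p_1 = 1*14 + 1 = 15, q_1 = 1*1 + 0 = 1.
  i=2: a_2=1, p_2 = 1*15 + 14 = 29, q_2 = 1*1 + 1 = 2.
  i=3: a_3=1, p_3 = 1*29 + 15 = 44, q_3 = 1*2 + 1 = 3.
Check: 44^2 - 215*3^2 = 1936 - 1935 = 1, so (x, y) = (44, 3) solves the equation, and by the theorem it is the least positive solution.

(x, y) = (44, 3)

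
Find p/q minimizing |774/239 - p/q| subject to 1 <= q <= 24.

Expand x = 774/239 as a continued fraction with the Euclidean algorithm:
  774 = 3*239 + 57, so a_0 = 3.
  239 = 4*57 + 11, so a_1 = 4.
  57 = 5*11 + 2, so a_2 = 5.
  11 = 5*2 + 1, so a_3 = 5.
  2 = 2*1 + 0, so a_4 = 2.
so x = [3; 4, 5, 5, 2].
Convergents (p_i = a_i*p_{i-1} + p_{i-2}, q_i = a_i*q_{i-1} + q_{i-2} with p_{-2}=0, p_{-1}=1, q_{-2}=1, q_{-1}=0), until the denominator exceeds 24:
  i=0: a_0=3, p_0 = 3*1 + 0 = 3, q_0 = 3*0 + 1 = 1.
  i=1: a_1=4, p_1 = 4*3 + 1 = 13, q_1 = 4*1 + 0 = 4.
  i=2: a_2=5, p_2 = 5*13 + 3 = 68, q_2 = 5*4 + 1 = 21.
  i=3: a_3=5, p_3 = 5*68 + 13 = 353, q_3 = 5*21 + 4 = 109.
q_3 = 109 > 24, so the last convergent with denominator <= 24 is p_2/q_2 = 68/21.
The closest fraction with denominator <= 24 is either p_2/q_2 or the intermediate fraction (k*p_2 + p_1)/(k*q_2 + q_1) with the largest k >= 1 whose denominator stays <= 24; these approach x as k grows, and every other convergent or intermediate fraction in range is farther away.
Largest k: floor((24 - q_1)/q_2) = floor((24 - 4)/21) = 0.
Since k = 0, no intermediate fraction beyond p_2/q_2 has denominator <= 24, so the convergent 68/21 is the closest (its error is |774*21 - 68*239|/(239*21) = 2/5019).

68/21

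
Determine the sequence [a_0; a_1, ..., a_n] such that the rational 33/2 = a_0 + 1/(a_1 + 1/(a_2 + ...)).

[16; 2]

Run the Euclidean algorithm on 33 and 2; the successive quotients are the partial quotients a_0, a_1, ... (each step inverts the fractional part left over by the previous one):
  33 = 16*2 + 1, so a_0 = 16.
  2 = 2*1 + 0, so a_1 = 2.
The remainder reaches 0 after 2 divisions, so the expansion has 2 partial quotients, read off in order.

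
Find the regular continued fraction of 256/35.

[7; 3, 5, 2]

Run the Euclidean algorithm on 256 and 35; the successive quotients are the partial quotients a_0, a_1, ... (each step inverts the fractional part left over by the previous one):
  256 = 7*35 + 11, so a_0 = 7.
  35 = 3*11 + 2, so a_1 = 3.
  11 = 5*2 + 1, so a_2 = 5.
  2 = 2*1 + 0, so a_3 = 2.
The remainder reaches 0 after 4 divisions, so the expansion has 4 partial quotients, read off in order.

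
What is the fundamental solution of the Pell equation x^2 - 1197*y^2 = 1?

(x, y) = (2588599, 74820)

First expand sqrt(1197) as a continued fraction. With x_i = (sqrt(1197) + m_i)/d_i and (m_0, d_0) = (0, 1): a_0 = floor(sqrt(1197)) = 34, since 34^2 = 1156 <= 1197 < 1225 = 35^2.
Iterate m_{i+1} = d_i*a_i - m_i, d_{i+1} = (1197 - m_{i+1}^2)/d_i, a_{i+1} = floor((a_0 + m_{i+1})/d_{i+1}):
  m_1 = 1*34 - 0 = 34, d_1 = (1197 - 34^2)/1 = 41/1 = 41, a_1 = floor((34 + 34)/41) = 1.
  m_2 = 41*1 - 34 = 7, d_2 = (1197 - 7^2)/41 = 1148/41 = 28, a_2 = floor((34 + 7)/28) = 1.
  m_3 = 28*1 - 7 = 21, d_3 = (1197 - 21^2)/28 = 756/28 = 27, a_3 = floor((34 + 21)/27) = 2.
  m_4 = 27*2 - 21 = 33, d_4 = (1197 - 33^2)/27 = 108/27 = 4, a_4 = floor((34 + 33)/4) = 16.
  m_5 = 4*16 - 33 = 31, d_5 = (1197 - 31^2)/4 = 236/4 = 59, a_5 = floor((34 + 31)/59) = 1.
  m_6 = 59*1 - 31 = 28, d_6 = (1197 - 28^2)/59 = 413/59 = 7, a_6 = floor((34 + 28)/7) = 8.
  m_7 = 7*8 - 28 = 28, d_7 = (1197 - 28^2)/7 = 413/7 = 59, a_7 = floor((34 + 28)/59) = 1.
  m_8 = 59*1 - 28 = 31, d_8 = (1197 - 31^2)/59 = 236/59 = 4, a_8 = floor((34 + 31)/4) = 16.
  m_9 = 4*16 - 31 = 33, d_9 = (1197 - 33^2)/4 = 108/4 = 27, a_9 = floor((34 + 33)/27) = 2.
  m_10 = 27*2 - 33 = 21, d_10 = (1197 - 21^2)/27 = 756/27 = 28, a_10 = floor((34 + 21)/28) = 1.
  m_11 = 28*1 - 21 = 7, d_11 = (1197 - 7^2)/28 = 1148/28 = 41, a_11 = floor((34 + 7)/41) = 1.
  m_12 = 41*1 - 7 = 34, d_12 = (1197 - 34^2)/41 = 41/41 = 1, a_12 = floor((34 + 34)/1) = 68.
  m_13 = 1*68 - 34 = 34, d_13 = (1197 - 34^2)/1 = 41/1 = 41: (m_13, d_13) = (m_1, d_1) = (34, 41), so from here the quotients repeat a_1, ..., a_12; the period length is 12.
So sqrt(1197) = [34; (1, 1, 2, 16, 1, 8, 1, 16, 2, 1, 1, 68)] with period length k = 12.
k is even, so the fundamental solution of x^2 - 1197y^2 = 1 is (p_{k-1}, q_{k-1}) = (p_11, q_11); compute convergents through index 11.
Convergents (p_i = a_i*p_{i-1} + p_{i-2}, q_i = a_i*q_{i-1} + q_{i-2} with p_{-2}=0, p_{-1}=1, q_{-2}=1, q_{-1}=0):
  i=0: a_0=34, p_0 = 34*1 + 0 = 34, q_0 = 34*0 + 1 = 1.
  i=1: a_1=1, p_1 = 1*34 + 1 = 35, q_1 = 1*1 + 0 = 1.
  i=2: a_2=1, p_2 = 1*35 + 34 = 69, q_2 = 1*1 + 1 = 2.
  i=3: a_3=2, p_3 = 2*69 + 35 = 173, q_3 = 2*2 + 1 = 5.
  i=4: a_4=16, p_4 = 16*173 + 69 = 2837, q_4 = 16*5 + 2 = 82.
  i=5: a_5=1, p_5 = 1*2837 + 173 = 3010, q_5 = 1*82 + 5 = 87.
  i=6: a_6=8, p_6 = 8*3010 + 2837 = 26917, q_6 = 8*87 + 82 = 778.
  i=7: a_7=1, p_7 = 1*26917 + 3010 = 29927, q_7 = 1*778 + 87 = 865.
  i=8: a_8=16, p_8 = 16*29927 + 26917 = 505749, q_8 = 16*865 + 778 = 14618.
  i=9: a_9=2, p_9 = 2*505749 + 29927 = 1041425, q_9 = 2*14618 + 865 = 30101.
  i=10: a_10=1, p_10 = 1*1041425 + 505749 = 1547174, q_10 = 1*30101 + 14618 = 44719.
  i=11: a_11=1, p_11 = 1*1547174 + 1041425 = 2588599, q_11 = 1*44719 + 30101 = 74820.
Check: 2588599^2 - 1197*74820^2 = 6700844782801 - 6700844782800 = 1, so (x, y) = (2588599, 74820) solves the equation, and by the theorem it is the least positive solution.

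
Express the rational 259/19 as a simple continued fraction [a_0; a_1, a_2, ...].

Run the Euclidean algorithm on 259 and 19; the successive quotients are the partial quotients a_0, a_1, ... (each step inverts the fractional part left over by the previous one):
  259 = 13*19 + 12, so a_0 = 13.
  19 = 1*12 + 7, so a_1 = 1.
  12 = 1*7 + 5, so a_2 = 1.
  7 = 1*5 + 2, so a_3 = 1.
  5 = 2*2 + 1, so a_4 = 2.
  2 = 2*1 + 0, so a_5 = 2.
The remainder reaches 0 after 6 divisions, so the expansion has 6 partial quotients, read off in order.

[13; 1, 1, 1, 2, 2]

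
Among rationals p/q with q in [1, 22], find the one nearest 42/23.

31/17

Expand x = 42/23 as a continued fraction with the Euclidean algorithm:
  42 = 1*23 + 19, so a_0 = 1.
  23 = 1*19 + 4, so a_1 = 1.
  19 = 4*4 + 3, so a_2 = 4.
  4 = 1*3 + 1, so a_3 = 1.
  3 = 3*1 + 0, so a_4 = 3.
so x = [1; 1, 4, 1, 3].
Convergents (p_i = a_i*p_{i-1} + p_{i-2}, q_i = a_i*q_{i-1} + q_{i-2} with p_{-2}=0, p_{-1}=1, q_{-2}=1, q_{-1}=0), until the denominator exceeds 22:
  i=0: a_0=1, p_0 = 1*1 + 0 = 1, q_0 = 1*0 + 1 = 1.
  i=1: a_1=1, p_1 = 1*1 + 1 = 2, q_1 = 1*1 + 0 = 1.
  i=2: a_2=4, p_2 = 4*2 + 1 = 9, q_2 = 4*1 + 1 = 5.
  i=3: a_3=1, p_3 = 1*9 + 2 = 11, q_3 = 1*5 + 1 = 6.
  i=4: a_4=3, p_4 = 3*11 + 9 = 42, q_4 = 3*6 + 5 = 23.
q_4 = 23 > 22, so the last convergent with denominator <= 22 is p_3/q_3 = 11/6.
The closest fraction with denominator <= 22 is either p_3/q_3 or the intermediate fraction (k*p_3 + p_2)/(k*q_3 + q_2) with the largest k >= 1 whose denominator stays <= 22; these approach x as k grows, and every other convergent or intermediate fraction in range is farther away.
Largest k: floor((22 - q_2)/q_3) = floor((22 - 5)/6) = 2.
That gives (2*11 + 9)/(2*6 + 5) = 31/17.
Compare the errors: |x - 11/6| = |42*6 - 11*23|/(23*6) = 1/138, and |x - 31/17| = |42*17 - 31*23|/(23*17) = 1/391.
Cross-multiplying, 1*138 = 138 < 391 = 1*391, so 1/391 is smaller: the intermediate fraction 31/17 is closer to x than 11/6.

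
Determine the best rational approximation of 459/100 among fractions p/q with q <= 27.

Expand x = 459/100 as a continued fraction with the Euclidean algorithm:
  459 = 4*100 + 59, so a_0 = 4.
  100 = 1*59 + 41, so a_1 = 1.
  59 = 1*41 + 18, so a_2 = 1.
  41 = 2*18 + 5, so a_3 = 2.
  18 = 3*5 + 3, so a_4 = 3.
  5 = 1*3 + 2, so a_5 = 1.
  3 = 1*2 + 1, so a_6 = 1.
  2 = 2*1 + 0, so a_7 = 2.
so x = [4; 1, 1, 2, 3, 1, 1, 2].
Convergents (p_i = a_i*p_{i-1} + p_{i-2}, q_i = a_i*q_{i-1} + q_{i-2} with p_{-2}=0, p_{-1}=1, q_{-2}=1, q_{-1}=0), until the denominator exceeds 27:
  i=0: a_0=4, p_0 = 4*1 + 0 = 4, q_0 = 4*0 + 1 = 1.
  i=1: a_1=1, p_1 = 1*4 + 1 = 5, q_1 = 1*1 + 0 = 1.
  i=2: a_2=1, p_2 = 1*5 + 4 = 9, q_2 = 1*1 + 1 = 2.
  i=3: a_3=2, p_3 = 2*9 + 5 = 23, q_3 = 2*2 + 1 = 5.
  i=4: a_4=3, p_4 = 3*23 + 9 = 78, q_4 = 3*5 + 2 = 17.
  i=5: a_5=1, p_5 = 1*78 + 23 = 101, q_5 = 1*17 + 5 = 22.
  i=6: a_6=1, p_6 = 1*101 + 78 = 179, q_6 = 1*22 + 17 = 39.
q_6 = 39 > 27, so the last convergent with denominator <= 27 is p_5/q_5 = 101/22.
The closest fraction with denominator <= 27 is either p_5/q_5 or the intermediate fraction (k*p_5 + p_4)/(k*q_5 + q_4) with the largest k >= 1 whose denominator stays <= 27; these approach x as k grows, and every other convergent or intermediate fraction in range is farther away.
Largest k: floor((27 - q_4)/q_5) = floor((27 - 17)/22) = 0.
Since k = 0, no intermediate fraction beyond p_5/q_5 has denominator <= 27, so the convergent 101/22 is the closest (its error is |459*22 - 101*100|/(100*22) = 2/2200).

101/22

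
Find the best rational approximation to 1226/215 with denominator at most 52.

Expand x = 1226/215 as a continued fraction with the Euclidean algorithm:
  1226 = 5*215 + 151, so a_0 = 5.
  215 = 1*151 + 64, so a_1 = 1.
  151 = 2*64 + 23, so a_2 = 2.
  64 = 2*23 + 18, so a_3 = 2.
  23 = 1*18 + 5, so a_4 = 1.
  18 = 3*5 + 3, so a_5 = 3.
  5 = 1*3 + 2, so a_6 = 1.
  3 = 1*2 + 1, so a_7 = 1.
  2 = 2*1 + 0, so a_8 = 2.
so x = [5; 1, 2, 2, 1, 3, 1, 1, 2].
Convergents (p_i = a_i*p_{i-1} + p_{i-2}, q_i = a_i*q_{i-1} + q_{i-2} with p_{-2}=0, p_{-1}=1, q_{-2}=1, q_{-1}=0), until the denominator exceeds 52:
  i=0: a_0=5, p_0 = 5*1 + 0 = 5, q_0 = 5*0 + 1 = 1.
  i=1: a_1=1, p_1 = 1*5 + 1 = 6, q_1 = 1*1 + 0 = 1.
  i=2: a_2=2, p_2 = 2*6 + 5 = 17, q_2 = 2*1 + 1 = 3.
  i=3: a_3=2, p_3 = 2*17 + 6 = 40, q_3 = 2*3 + 1 = 7.
  i=4: a_4=1, p_4 = 1*40 + 17 = 57, q_4 = 1*7 + 3 = 10.
  i=5: a_5=3, p_5 = 3*57 + 40 = 211, q_5 = 3*10 + 7 = 37.
  i=6: a_6=1, p_6 = 1*211 + 57 = 268, q_6 = 1*37 + 10 = 47.
  i=7: a_7=1, p_7 = 1*268 + 211 = 479, q_7 = 1*47 + 37 = 84.
q_7 = 84 > 52, so the last convergent with denominator <= 52 is p_6/q_6 = 268/47.
The closest fraction with denominator <= 52 is either p_6/q_6 or the intermediate fraction (k*p_6 + p_5)/(k*q_6 + q_5) with the largest k >= 1 whose denominator stays <= 52; these approach x as k grows, and every other convergent or intermediate fraction in range is farther away.
Largest k: floor((52 - q_5)/q_6) = floor((52 - 37)/47) = 0.
Since k = 0, no intermediate fraction beyond p_6/q_6 has denominator <= 52, so the convergent 268/47 is the closest (its error is |1226*47 - 268*215|/(215*47) = 2/10105).

268/47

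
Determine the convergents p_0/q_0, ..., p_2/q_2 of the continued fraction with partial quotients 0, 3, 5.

0/1, 1/3, 5/16

Using the convergent recurrence p_i = a_i*p_{i-1} + p_{i-2}, q_i = a_i*q_{i-1} + q_{i-2} with p_{-2}=0, p_{-1}=1, q_{-2}=1, q_{-1}=0:
  i=0: a_0=0, p_0 = 0*1 + 0 = 0, q_0 = 0*0 + 1 = 1.
  i=1: a_1=3, p_1 = 3*0 + 1 = 1, q_1 = 3*1 + 0 = 3.
  i=2: a_2=5, p_2 = 5*1 + 0 = 5, q_2 = 5*3 + 1 = 16.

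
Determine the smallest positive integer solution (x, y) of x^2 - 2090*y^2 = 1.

First expand sqrt(2090) as a continued fraction. With x_i = (sqrt(2090) + m_i)/d_i and (m_0, d_0) = (0, 1): a_0 = floor(sqrt(2090)) = 45, since 45^2 = 2025 <= 2090 < 2116 = 46^2.
Iterate m_{i+1} = d_i*a_i - m_i, d_{i+1} = (2090 - m_{i+1}^2)/d_i, a_{i+1} = floor((a_0 + m_{i+1})/d_{i+1}):
  m_1 = 1*45 - 0 = 45, d_1 = (2090 - 45^2)/1 = 65/1 = 65, a_1 = floor((45 + 45)/65) = 1.
  m_2 = 65*1 - 45 = 20, d_2 = (2090 - 20^2)/65 = 1690/65 = 26, a_2 = floor((45 + 20)/26) = 2.
  m_3 = 26*2 - 20 = 32, d_3 = (2090 - 32^2)/26 = 1066/26 = 41, a_3 = floor((45 + 32)/41) = 1.
  m_4 = 41*1 - 32 = 9, d_4 = (2090 - 9^2)/41 = 2009/41 = 49, a_4 = floor((45 + 9)/49) = 1.
  m_5 = 49*1 - 9 = 40, d_5 = (2090 - 40^2)/49 = 490/49 = 10, a_5 = floor((45 + 40)/10) = 8.
  m_6 = 10*8 - 40 = 40, d_6 = (2090 - 40^2)/10 = 490/10 = 49, a_6 = floor((45 + 40)/49) = 1.
  m_7 = 49*1 - 40 = 9, d_7 = (2090 - 9^2)/49 = 2009/49 = 41, a_7 = floor((45 + 9)/41) = 1.
  m_8 = 41*1 - 9 = 32, d_8 = (2090 - 32^2)/41 = 1066/41 = 26, a_8 = floor((45 + 32)/26) = 2.
  m_9 = 26*2 - 32 = 20, d_9 = (2090 - 20^2)/26 = 1690/26 = 65, a_9 = floor((45 + 20)/65) = 1.
  m_10 = 65*1 - 20 = 45, d_10 = (2090 - 45^2)/65 = 65/65 = 1, a_10 = floor((45 + 45)/1) = 90.
  m_11 = 1*90 - 45 = 45, d_11 = (2090 - 45^2)/1 = 65/1 = 65: (m_11, d_11) = (m_1, d_1) = (45, 65), so from here the quotients repeat a_1, ..., a_10; the period length is 10.
So sqrt(2090) = [45; (1, 2, 1, 1, 8, 1, 1, 2, 1, 90)] with period length k = 10.
k is even, so the fundamental solution of x^2 - 2090y^2 = 1 is (p_{k-1}, q_{k-1}) = (p_9, q_9); compute convergents through index 9.
Convergents (p_i = a_i*p_{i-1} + p_{i-2}, q_i = a_i*q_{i-1} + q_{i-2} with p_{-2}=0, p_{-1}=1, q_{-2}=1, q_{-1}=0):
  i=0: a_0=45, p_0 = 45*1 + 0 = 45, q_0 = 45*0 + 1 = 1.
  i=1: a_1=1, p_1 = 1*45 + 1 = 46, q_1 = 1*1 + 0 = 1.
  i=2: a_2=2, p_2 = 2*46 + 45 = 137, q_2 = 2*1 + 1 = 3.
  i=3: a_3=1, p_3 = 1*137 + 46 = 183, q_3 = 1*3 + 1 = 4.
  i=4: a_4=1, p_4 = 1*183 + 137 = 320, q_4 = 1*4 + 3 = 7.
  i=5: a_5=8, p_5 = 8*320 + 183 = 2743, q_5 = 8*7 + 4 = 60.
  i=6: a_6=1, p_6 = 1*2743 + 320 = 3063, q_6 = 1*60 + 7 = 67.
  i=7: a_7=1, p_7 = 1*3063 + 2743 = 5806, q_7 = 1*67 + 60 = 127.
  i=8: a_8=2, p_8 = 2*5806 + 3063 = 14675, q_8 = 2*127 + 67 = 321.
  i=9: a_9=1, p_9 = 1*14675 + 5806 = 20481, q_9 = 1*321 + 127 = 448.
Check: 20481^2 - 2090*448^2 = 419471361 - 419471360 = 1, so (x, y) = (20481, 448) solves the equation, and by the theorem it is the least positive solution.

(x, y) = (20481, 448)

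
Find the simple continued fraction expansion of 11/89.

Run the Euclidean algorithm on 11 and 89; the successive quotients are the partial quotients a_0, a_1, ... (each step inverts the fractional part left over by the previous one):
  11 = 0*89 + 11, so a_0 = 0.
  89 = 8*11 + 1, so a_1 = 8.
  11 = 11*1 + 0, so a_2 = 11.
The remainder reaches 0 after 3 divisions, so the expansion has 3 partial quotients, read off in order.

[0; 8, 11]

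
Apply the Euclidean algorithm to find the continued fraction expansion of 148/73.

[2; 36, 2]

Run the Euclidean algorithm on 148 and 73; the successive quotients are the partial quotients a_0, a_1, ... (each step inverts the fractional part left over by the previous one):
  148 = 2*73 + 2, so a_0 = 2.
  73 = 36*2 + 1, so a_1 = 36.
  2 = 2*1 + 0, so a_2 = 2.
The remainder reaches 0 after 3 divisions, so the expansion has 3 partial quotients, read off in order.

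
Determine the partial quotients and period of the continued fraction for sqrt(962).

[31; (62)]

Write x_i = (sqrt(962) + m_i)/d_i with (m_0, d_0) = (0, 1). a_0 = floor(sqrt(962)) = 31, since 31^2 = 961 <= 962 < 1024 = 32^2.
Iterate m_{i+1} = d_i*a_i - m_i, d_{i+1} = (962 - m_{i+1}^2)/d_i, a_{i+1} = floor((a_0 + m_{i+1})/d_{i+1}):
  m_1 = 1*31 - 0 = 31, d_1 = (962 - 31^2)/1 = 1/1 = 1, a_1 = floor((31 + 31)/1) = 62.
  m_2 = 1*62 - 31 = 31, d_2 = (962 - 31^2)/1 = 1/1 = 1: (m_2, d_2) = (m_1, d_1) = (31, 1), so from here the quotient a_1 repeats; the period length is 1.
Hence the expansion of sqrt(962) is a_0 = 31 followed by the repeating block 62 (period 1).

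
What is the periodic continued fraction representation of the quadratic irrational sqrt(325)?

[18; (36)]

Write x_i = (sqrt(325) + m_i)/d_i with (m_0, d_0) = (0, 1). a_0 = floor(sqrt(325)) = 18, since 18^2 = 324 <= 325 < 361 = 19^2.
Iterate m_{i+1} = d_i*a_i - m_i, d_{i+1} = (325 - m_{i+1}^2)/d_i, a_{i+1} = floor((a_0 + m_{i+1})/d_{i+1}):
  m_1 = 1*18 - 0 = 18, d_1 = (325 - 18^2)/1 = 1/1 = 1, a_1 = floor((18 + 18)/1) = 36.
  m_2 = 1*36 - 18 = 18, d_2 = (325 - 18^2)/1 = 1/1 = 1: (m_2, d_2) = (m_1, d_1) = (18, 1), so from here the quotient a_1 repeats; the period length is 1.
Hence the expansion of sqrt(325) is a_0 = 18 followed by the repeating block 36 (period 1).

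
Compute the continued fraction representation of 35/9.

Run the Euclidean algorithm on 35 and 9; the successive quotients are the partial quotients a_0, a_1, ... (each step inverts the fractional part left over by the previous one):
  35 = 3*9 + 8, so a_0 = 3.
  9 = 1*8 + 1, so a_1 = 1.
  8 = 8*1 + 0, so a_2 = 8.
The remainder reaches 0 after 3 divisions, so the expansion has 3 partial quotients, read off in order.

[3; 1, 8]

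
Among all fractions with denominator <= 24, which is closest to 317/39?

Expand x = 317/39 as a continued fraction with the Euclidean algorithm:
  317 = 8*39 + 5, so a_0 = 8.
  39 = 7*5 + 4, so a_1 = 7.
  5 = 1*4 + 1, so a_2 = 1.
  4 = 4*1 + 0, so a_3 = 4.
so x = [8; 7, 1, 4].
Convergents (p_i = a_i*p_{i-1} + p_{i-2}, q_i = a_i*q_{i-1} + q_{i-2} with p_{-2}=0, p_{-1}=1, q_{-2}=1, q_{-1}=0), until the denominator exceeds 24:
  i=0: a_0=8, p_0 = 8*1 + 0 = 8, q_0 = 8*0 + 1 = 1.
  i=1: a_1=7, p_1 = 7*8 + 1 = 57, q_1 = 7*1 + 0 = 7.
  i=2: a_2=1, p_2 = 1*57 + 8 = 65, q_2 = 1*7 + 1 = 8.
  i=3: a_3=4, p_3 = 4*65 + 57 = 317, q_3 = 4*8 + 7 = 39.
q_3 = 39 > 24, so the last convergent with denominator <= 24 is p_2/q_2 = 65/8.
The closest fraction with denominator <= 24 is either p_2/q_2 or the intermediate fraction (k*p_2 + p_1)/(k*q_2 + q_1) with the largest k >= 1 whose denominator stays <= 24; these approach x as k grows, and every other convergent or intermediate fraction in range is farther away.
Largest k: floor((24 - q_1)/q_2) = floor((24 - 7)/8) = 2.
That gives (2*65 + 57)/(2*8 + 7) = 187/23.
Compare the errors: |x - 65/8| = |317*8 - 65*39|/(39*8) = 1/312, and |x - 187/23| = |317*23 - 187*39|/(39*23) = 2/897.
Cross-multiplying, 2*312 = 624 < 897 = 1*897, so 2/897 is smaller: the intermediate fraction 187/23 is closer to x than 65/8.

187/23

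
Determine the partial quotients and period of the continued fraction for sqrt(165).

Write x_i = (sqrt(165) + m_i)/d_i with (m_0, d_0) = (0, 1). a_0 = floor(sqrt(165)) = 12, since 12^2 = 144 <= 165 < 169 = 13^2.
Iterate m_{i+1} = d_i*a_i - m_i, d_{i+1} = (165 - m_{i+1}^2)/d_i, a_{i+1} = floor((a_0 + m_{i+1})/d_{i+1}):
  m_1 = 1*12 - 0 = 12, d_1 = (165 - 12^2)/1 = 21/1 = 21, a_1 = floor((12 + 12)/21) = 1.
  m_2 = 21*1 - 12 = 9, d_2 = (165 - 9^2)/21 = 84/21 = 4, a_2 = floor((12 + 9)/4) = 5.
  m_3 = 4*5 - 9 = 11, d_3 = (165 - 11^2)/4 = 44/4 = 11, a_3 = floor((12 + 11)/11) = 2.
  m_4 = 11*2 - 11 = 11, d_4 = (165 - 11^2)/11 = 44/11 = 4, a_4 = floor((12 + 11)/4) = 5.
  m_5 = 4*5 - 11 = 9, d_5 = (165 - 9^2)/4 = 84/4 = 21, a_5 = floor((12 + 9)/21) = 1.
  m_6 = 21*1 - 9 = 12, d_6 = (165 - 12^2)/21 = 21/21 = 1, a_6 = floor((12 + 12)/1) = 24.
  m_7 = 1*24 - 12 = 12, d_7 = (165 - 12^2)/1 = 21/1 = 21: (m_7, d_7) = (m_1, d_1) = (12, 21), so from here the quotients repeat a_1, ..., a_6; the period length is 6.
Hence the expansion of sqrt(165) is a_0 = 12 followed by the repeating block 1, 5, 2, 5, 1, 24 (period 6).

[12; (1, 5, 2, 5, 1, 24)]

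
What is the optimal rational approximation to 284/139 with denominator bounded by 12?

Expand x = 284/139 as a continued fraction with the Euclidean algorithm:
  284 = 2*139 + 6, so a_0 = 2.
  139 = 23*6 + 1, so a_1 = 23.
  6 = 6*1 + 0, so a_2 = 6.
so x = [2; 23, 6].
Convergents (p_i = a_i*p_{i-1} + p_{i-2}, q_i = a_i*q_{i-1} + q_{i-2} with p_{-2}=0, p_{-1}=1, q_{-2}=1, q_{-1}=0), until the denominator exceeds 12:
  i=0: a_0=2, p_0 = 2*1 + 0 = 2, q_0 = 2*0 + 1 = 1.
  i=1: a_1=23, p_1 = 23*2 + 1 = 47, q_1 = 23*1 + 0 = 23.
q_1 = 23 > 12, so the last convergent with denominator <= 12 is p_0/q_0 = 2/1.
The closest fraction with denominator <= 12 is either p_0/q_0 or the intermediate fraction (k*p_0 + p_{-1})/(k*q_0 + q_{-1}) with the largest k >= 1 whose denominator stays <= 12; these approach x as k grows, and every other convergent or intermediate fraction in range is farther away.
Largest k: floor((12 - q_{-1})/q_0) = floor((12 - 0)/1) = 12 (using the seeds p_{-1} = 1, q_{-1} = 0).
That gives (12*2 + 1)/(12*1 + 0) = 25/12.
Compare the errors: |x - 2/1| = |284*1 - 2*139|/(139*1) = 6/139, and |x - 25/12| = |284*12 - 25*139|/(139*12) = 67/1668.
Cross-multiplying, 67*139 = 9313 < 10008 = 6*1668, so 67/1668 is smaller: the intermediate fraction 25/12 is closer to x than 2/1.

25/12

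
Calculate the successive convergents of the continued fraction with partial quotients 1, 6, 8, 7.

Using the convergent recurrence p_i = a_i*p_{i-1} + p_{i-2}, q_i = a_i*q_{i-1} + q_{i-2} with p_{-2}=0, p_{-1}=1, q_{-2}=1, q_{-1}=0:
  i=0: a_0=1, p_0 = 1*1 + 0 = 1, q_0 = 1*0 + 1 = 1.
  i=1: a_1=6, p_1 = 6*1 + 1 = 7, q_1 = 6*1 + 0 = 6.
  i=2: a_2=8, p_2 = 8*7 + 1 = 57, q_2 = 8*6 + 1 = 49.
  i=3: a_3=7, p_3 = 7*57 + 7 = 406, q_3 = 7*49 + 6 = 349.

1/1, 7/6, 57/49, 406/349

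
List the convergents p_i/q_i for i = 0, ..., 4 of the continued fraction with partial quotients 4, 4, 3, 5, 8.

Using the convergent recurrence p_i = a_i*p_{i-1} + p_{i-2}, q_i = a_i*q_{i-1} + q_{i-2} with p_{-2}=0, p_{-1}=1, q_{-2}=1, q_{-1}=0:
  i=0: a_0=4, p_0 = 4*1 + 0 = 4, q_0 = 4*0 + 1 = 1.
  i=1: a_1=4, p_1 = 4*4 + 1 = 17, q_1 = 4*1 + 0 = 4.
  i=2: a_2=3, p_2 = 3*17 + 4 = 55, q_2 = 3*4 + 1 = 13.
  i=3: a_3=5, p_3 = 5*55 + 17 = 292, q_3 = 5*13 + 4 = 69.
  i=4: a_4=8, p_4 = 8*292 + 55 = 2391, q_4 = 8*69 + 13 = 565.

4/1, 17/4, 55/13, 292/69, 2391/565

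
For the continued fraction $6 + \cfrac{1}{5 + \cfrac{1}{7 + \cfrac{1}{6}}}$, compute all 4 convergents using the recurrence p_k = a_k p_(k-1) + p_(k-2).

6/1, 31/5, 223/36, 1369/221

Using the convergent recurrence p_i = a_i*p_{i-1} + p_{i-2}, q_i = a_i*q_{i-1} + q_{i-2} with p_{-2}=0, p_{-1}=1, q_{-2}=1, q_{-1}=0:
  i=0: a_0=6, p_0 = 6*1 + 0 = 6, q_0 = 6*0 + 1 = 1.
  i=1: a_1=5, p_1 = 5*6 + 1 = 31, q_1 = 5*1 + 0 = 5.
  i=2: a_2=7, p_2 = 7*31 + 6 = 223, q_2 = 7*5 + 1 = 36.
  i=3: a_3=6, p_3 = 6*223 + 31 = 1369, q_3 = 6*36 + 5 = 221.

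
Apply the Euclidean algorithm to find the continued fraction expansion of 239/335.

Run the Euclidean algorithm on 239 and 335; the successive quotients are the partial quotients a_0, a_1, ... (each step inverts the fractional part left over by the previous one):
  239 = 0*335 + 239, so a_0 = 0.
  335 = 1*239 + 96, so a_1 = 1.
  239 = 2*96 + 47, so a_2 = 2.
  96 = 2*47 + 2, so a_3 = 2.
  47 = 23*2 + 1, so a_4 = 23.
  2 = 2*1 + 0, so a_5 = 2.
The remainder reaches 0 after 6 divisions, so the expansion has 6 partial quotients, read off in order.

[0; 1, 2, 2, 23, 2]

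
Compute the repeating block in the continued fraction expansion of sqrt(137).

[11; (1, 2, 2, 1, 1, 2, 2, 1, 22)]

Write x_i = (sqrt(137) + m_i)/d_i with (m_0, d_0) = (0, 1). a_0 = floor(sqrt(137)) = 11, since 11^2 = 121 <= 137 < 144 = 12^2.
Iterate m_{i+1} = d_i*a_i - m_i, d_{i+1} = (137 - m_{i+1}^2)/d_i, a_{i+1} = floor((a_0 + m_{i+1})/d_{i+1}):
  m_1 = 1*11 - 0 = 11, d_1 = (137 - 11^2)/1 = 16/1 = 16, a_1 = floor((11 + 11)/16) = 1.
  m_2 = 16*1 - 11 = 5, d_2 = (137 - 5^2)/16 = 112/16 = 7, a_2 = floor((11 + 5)/7) = 2.
  m_3 = 7*2 - 5 = 9, d_3 = (137 - 9^2)/7 = 56/7 = 8, a_3 = floor((11 + 9)/8) = 2.
  m_4 = 8*2 - 9 = 7, d_4 = (137 - 7^2)/8 = 88/8 = 11, a_4 = floor((11 + 7)/11) = 1.
  m_5 = 11*1 - 7 = 4, d_5 = (137 - 4^2)/11 = 121/11 = 11, a_5 = floor((11 + 4)/11) = 1.
  m_6 = 11*1 - 4 = 7, d_6 = (137 - 7^2)/11 = 88/11 = 8, a_6 = floor((11 + 7)/8) = 2.
  m_7 = 8*2 - 7 = 9, d_7 = (137 - 9^2)/8 = 56/8 = 7, a_7 = floor((11 + 9)/7) = 2.
  m_8 = 7*2 - 9 = 5, d_8 = (137 - 5^2)/7 = 112/7 = 16, a_8 = floor((11 + 5)/16) = 1.
  m_9 = 16*1 - 5 = 11, d_9 = (137 - 11^2)/16 = 16/16 = 1, a_9 = floor((11 + 11)/1) = 22.
  m_10 = 1*22 - 11 = 11, d_10 = (137 - 11^2)/1 = 16/1 = 16: (m_10, d_10) = (m_1, d_1) = (11, 16), so from here the quotients repeat a_1, ..., a_9; the period length is 9.
Hence the expansion of sqrt(137) is a_0 = 11 followed by the repeating block 1, 2, 2, 1, 1, 2, 2, 1, 22 (period 9).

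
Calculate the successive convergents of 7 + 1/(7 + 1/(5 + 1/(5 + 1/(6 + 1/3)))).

Using the convergent recurrence p_i = a_i*p_{i-1} + p_{i-2}, q_i = a_i*q_{i-1} + q_{i-2} with p_{-2}=0, p_{-1}=1, q_{-2}=1, q_{-1}=0:
  i=0: a_0=7, p_0 = 7*1 + 0 = 7, q_0 = 7*0 + 1 = 1.
  i=1: a_1=7, p_1 = 7*7 + 1 = 50, q_1 = 7*1 + 0 = 7.
  i=2: a_2=5, p_2 = 5*50 + 7 = 257, q_2 = 5*7 + 1 = 36.
  i=3: a_3=5, p_3 = 5*257 + 50 = 1335, q_3 = 5*36 + 7 = 187.
  i=4: a_4=6, p_4 = 6*1335 + 257 = 8267, q_4 = 6*187 + 36 = 1158.
  i=5: a_5=3, p_5 = 3*8267 + 1335 = 26136, q_5 = 3*1158 + 187 = 3661.

7/1, 50/7, 257/36, 1335/187, 8267/1158, 26136/3661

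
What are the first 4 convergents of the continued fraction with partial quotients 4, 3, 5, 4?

Using the convergent recurrence p_i = a_i*p_{i-1} + p_{i-2}, q_i = a_i*q_{i-1} + q_{i-2} with p_{-2}=0, p_{-1}=1, q_{-2}=1, q_{-1}=0:
  i=0: a_0=4, p_0 = 4*1 + 0 = 4, q_0 = 4*0 + 1 = 1.
  i=1: a_1=3, p_1 = 3*4 + 1 = 13, q_1 = 3*1 + 0 = 3.
  i=2: a_2=5, p_2 = 5*13 + 4 = 69, q_2 = 5*3 + 1 = 16.
  i=3: a_3=4, p_3 = 4*69 + 13 = 289, q_3 = 4*16 + 3 = 67.

4/1, 13/3, 69/16, 289/67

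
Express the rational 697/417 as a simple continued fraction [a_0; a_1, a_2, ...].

Run the Euclidean algorithm on 697 and 417; the successive quotients are the partial quotients a_0, a_1, ... (each step inverts the fractional part left over by the previous one):
  697 = 1*417 + 280, so a_0 = 1.
  417 = 1*280 + 137, so a_1 = 1.
  280 = 2*137 + 6, so a_2 = 2.
  137 = 22*6 + 5, so a_3 = 22.
  6 = 1*5 + 1, so a_4 = 1.
  5 = 5*1 + 0, so a_5 = 5.
The remainder reaches 0 after 6 divisions, so the expansion has 6 partial quotients, read off in order.

[1; 1, 2, 22, 1, 5]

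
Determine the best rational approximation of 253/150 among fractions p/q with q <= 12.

17/10

Expand x = 253/150 as a continued fraction with the Euclidean algorithm:
  253 = 1*150 + 103, so a_0 = 1.
  150 = 1*103 + 47, so a_1 = 1.
  103 = 2*47 + 9, so a_2 = 2.
  47 = 5*9 + 2, so a_3 = 5.
  9 = 4*2 + 1, so a_4 = 4.
  2 = 2*1 + 0, so a_5 = 2.
so x = [1; 1, 2, 5, 4, 2].
Convergents (p_i = a_i*p_{i-1} + p_{i-2}, q_i = a_i*q_{i-1} + q_{i-2} with p_{-2}=0, p_{-1}=1, q_{-2}=1, q_{-1}=0), until the denominator exceeds 12:
  i=0: a_0=1, p_0 = 1*1 + 0 = 1, q_0 = 1*0 + 1 = 1.
  i=1: a_1=1, p_1 = 1*1 + 1 = 2, q_1 = 1*1 + 0 = 1.
  i=2: a_2=2, p_2 = 2*2 + 1 = 5, q_2 = 2*1 + 1 = 3.
  i=3: a_3=5, p_3 = 5*5 + 2 = 27, q_3 = 5*3 + 1 = 16.
q_3 = 16 > 12, so the last convergent with denominator <= 12 is p_2/q_2 = 5/3.
The closest fraction with denominator <= 12 is either p_2/q_2 or the intermediate fraction (k*p_2 + p_1)/(k*q_2 + q_1) with the largest k >= 1 whose denominator stays <= 12; these approach x as k grows, and every other convergent or intermediate fraction in range is farther away.
Largest k: floor((12 - q_1)/q_2) = floor((12 - 1)/3) = 3.
That gives (3*5 + 2)/(3*3 + 1) = 17/10.
Compare the errors: |x - 5/3| = |253*3 - 5*150|/(150*3) = 9/450, and |x - 17/10| = |253*10 - 17*150|/(150*10) = 20/1500.
Cross-multiplying, 20*450 = 9000 < 13500 = 9*1500, so 20/1500 is smaller: the intermediate fraction 17/10 is closer to x than 5/3.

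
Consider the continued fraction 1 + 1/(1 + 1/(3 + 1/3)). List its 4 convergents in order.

1/1, 2/1, 7/4, 23/13

Using the convergent recurrence p_i = a_i*p_{i-1} + p_{i-2}, q_i = a_i*q_{i-1} + q_{i-2} with p_{-2}=0, p_{-1}=1, q_{-2}=1, q_{-1}=0:
  i=0: a_0=1, p_0 = 1*1 + 0 = 1, q_0 = 1*0 + 1 = 1.
  i=1: a_1=1, p_1 = 1*1 + 1 = 2, q_1 = 1*1 + 0 = 1.
  i=2: a_2=3, p_2 = 3*2 + 1 = 7, q_2 = 3*1 + 1 = 4.
  i=3: a_3=3, p_3 = 3*7 + 2 = 23, q_3 = 3*4 + 1 = 13.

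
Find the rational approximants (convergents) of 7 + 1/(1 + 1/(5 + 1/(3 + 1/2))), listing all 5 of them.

7/1, 8/1, 47/6, 149/19, 345/44

Using the convergent recurrence p_i = a_i*p_{i-1} + p_{i-2}, q_i = a_i*q_{i-1} + q_{i-2} with p_{-2}=0, p_{-1}=1, q_{-2}=1, q_{-1}=0:
  i=0: a_0=7, p_0 = 7*1 + 0 = 7, q_0 = 7*0 + 1 = 1.
  i=1: a_1=1, p_1 = 1*7 + 1 = 8, q_1 = 1*1 + 0 = 1.
  i=2: a_2=5, p_2 = 5*8 + 7 = 47, q_2 = 5*1 + 1 = 6.
  i=3: a_3=3, p_3 = 3*47 + 8 = 149, q_3 = 3*6 + 1 = 19.
  i=4: a_4=2, p_4 = 2*149 + 47 = 345, q_4 = 2*19 + 6 = 44.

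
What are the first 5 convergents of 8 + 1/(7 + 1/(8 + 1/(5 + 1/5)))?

8/1, 57/7, 464/57, 2377/292, 12349/1517

Using the convergent recurrence p_i = a_i*p_{i-1} + p_{i-2}, q_i = a_i*q_{i-1} + q_{i-2} with p_{-2}=0, p_{-1}=1, q_{-2}=1, q_{-1}=0:
  i=0: a_0=8, p_0 = 8*1 + 0 = 8, q_0 = 8*0 + 1 = 1.
  i=1: a_1=7, p_1 = 7*8 + 1 = 57, q_1 = 7*1 + 0 = 7.
  i=2: a_2=8, p_2 = 8*57 + 8 = 464, q_2 = 8*7 + 1 = 57.
  i=3: a_3=5, p_3 = 5*464 + 57 = 2377, q_3 = 5*57 + 7 = 292.
  i=4: a_4=5, p_4 = 5*2377 + 464 = 12349, q_4 = 5*292 + 57 = 1517.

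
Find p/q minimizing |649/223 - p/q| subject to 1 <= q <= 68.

195/67

Expand x = 649/223 as a continued fraction with the Euclidean algorithm:
  649 = 2*223 + 203, so a_0 = 2.
  223 = 1*203 + 20, so a_1 = 1.
  203 = 10*20 + 3, so a_2 = 10.
  20 = 6*3 + 2, so a_3 = 6.
  3 = 1*2 + 1, so a_4 = 1.
  2 = 2*1 + 0, so a_5 = 2.
so x = [2; 1, 10, 6, 1, 2].
Convergents (p_i = a_i*p_{i-1} + p_{i-2}, q_i = a_i*q_{i-1} + q_{i-2} with p_{-2}=0, p_{-1}=1, q_{-2}=1, q_{-1}=0), until the denominator exceeds 68:
  i=0: a_0=2, p_0 = 2*1 + 0 = 2, q_0 = 2*0 + 1 = 1.
  i=1: a_1=1, p_1 = 1*2 + 1 = 3, q_1 = 1*1 + 0 = 1.
  i=2: a_2=10, p_2 = 10*3 + 2 = 32, q_2 = 10*1 + 1 = 11.
  i=3: a_3=6, p_3 = 6*32 + 3 = 195, q_3 = 6*11 + 1 = 67.
  i=4: a_4=1, p_4 = 1*195 + 32 = 227, q_4 = 1*67 + 11 = 78.
q_4 = 78 > 68, so the last convergent with denominator <= 68 is p_3/q_3 = 195/67.
The closest fraction with denominator <= 68 is either p_3/q_3 or the intermediate fraction (k*p_3 + p_2)/(k*q_3 + q_2) with the largest k >= 1 whose denominator stays <= 68; these approach x as k grows, and every other convergent or intermediate fraction in range is farther away.
Largest k: floor((68 - q_2)/q_3) = floor((68 - 11)/67) = 0.
Since k = 0, no intermediate fraction beyond p_3/q_3 has denominator <= 68, so the convergent 195/67 is the closest (its error is |649*67 - 195*223|/(223*67) = 2/14941).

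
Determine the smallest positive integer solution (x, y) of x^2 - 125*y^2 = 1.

(x, y) = (930249, 83204)

First expand sqrt(125) as a continued fraction. With x_i = (sqrt(125) + m_i)/d_i and (m_0, d_0) = (0, 1): a_0 = floor(sqrt(125)) = 11, since 11^2 = 121 <= 125 < 144 = 12^2.
Iterate m_{i+1} = d_i*a_i - m_i, d_{i+1} = (125 - m_{i+1}^2)/d_i, a_{i+1} = floor((a_0 + m_{i+1})/d_{i+1}):
  m_1 = 1*11 - 0 = 11, d_1 = (125 - 11^2)/1 = 4/1 = 4, a_1 = floor((11 + 11)/4) = 5.
  m_2 = 4*5 - 11 = 9, d_2 = (125 - 9^2)/4 = 44/4 = 11, a_2 = floor((11 + 9)/11) = 1.
  m_3 = 11*1 - 9 = 2, d_3 = (125 - 2^2)/11 = 121/11 = 11, a_3 = floor((11 + 2)/11) = 1.
  m_4 = 11*1 - 2 = 9, d_4 = (125 - 9^2)/11 = 44/11 = 4, a_4 = floor((11 + 9)/4) = 5.
  m_5 = 4*5 - 9 = 11, d_5 = (125 - 11^2)/4 = 4/4 = 1, a_5 = floor((11 + 11)/1) = 22.
  m_6 = 1*22 - 11 = 11, d_6 = (125 - 11^2)/1 = 4/1 = 4: (m_6, d_6) = (m_1, d_1) = (11, 4), so from here the quotients repeat a_1, ..., a_5; the period length is 5.
So sqrt(125) = [11; (5, 1, 1, 5, 22)] with period length k = 5.
k is odd, so (p_{k-1}, q_{k-1}) only solves x^2 - 125y^2 = -1 and the fundamental solution of x^2 - 125y^2 = 1 is (p_{2k-1}, q_{2k-1}) = (p_9, q_9); compute convergents through index 9, running through the period twice.
Convergents (p_i = a_i*p_{i-1} + p_{i-2}, q_i = a_i*q_{i-1} + q_{i-2} with p_{-2}=0, p_{-1}=1, q_{-2}=1, q_{-1}=0):
  i=0: a_0=11, p_0 = 11*1 + 0 = 11, q_0 = 11*0 + 1 = 1.
  i=1: a_1=5, p_1 = 5*11 + 1 = 56, q_1 = 5*1 + 0 = 5.
  i=2: a_2=1, p_2 = 1*56 + 11 = 67, q_2 = 1*5 + 1 = 6.
  i=3: a_3=1, p_3 = 1*67 + 56 = 123, q_3 = 1*6 + 5 = 11.
  i=4: a_4=5, p_4 = 5*123 + 67 = 682, q_4 = 5*11 + 6 = 61.
  i=5: a_5=22, p_5 = 22*682 + 123 = 15127, q_5 = 22*61 + 11 = 1353.
  i=6: a_6=5, p_6 = 5*15127 + 682 = 76317, q_6 = 5*1353 + 61 = 6826.
  i=7: a_7=1, p_7 = 1*76317 + 15127 = 91444, q_7 = 1*6826 + 1353 = 8179.
  i=8: a_8=1, p_8 = 1*91444 + 76317 = 167761, q_8 = 1*8179 + 6826 = 15005.
  i=9: a_9=5, p_9 = 5*167761 + 91444 = 930249, q_9 = 5*15005 + 8179 = 83204.
Indeed p_4^2 - 125*q_4^2 = 465124 - 465125 = -1, not +1.
Check: 930249^2 - 125*83204^2 = 865363202001 - 865363202000 = 1, so (x, y) = (930249, 83204) solves the equation, and by the theorem it is the least positive solution.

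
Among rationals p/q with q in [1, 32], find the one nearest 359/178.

Expand x = 359/178 as a continued fraction with the Euclidean algorithm:
  359 = 2*178 + 3, so a_0 = 2.
  178 = 59*3 + 1, so a_1 = 59.
  3 = 3*1 + 0, so a_2 = 3.
so x = [2; 59, 3].
Convergents (p_i = a_i*p_{i-1} + p_{i-2}, q_i = a_i*q_{i-1} + q_{i-2} with p_{-2}=0, p_{-1}=1, q_{-2}=1, q_{-1}=0), until the denominator exceeds 32:
  i=0: a_0=2, p_0 = 2*1 + 0 = 2, q_0 = 2*0 + 1 = 1.
  i=1: a_1=59, p_1 = 59*2 + 1 = 119, q_1 = 59*1 + 0 = 59.
q_1 = 59 > 32, so the last convergent with denominator <= 32 is p_0/q_0 = 2/1.
The closest fraction with denominator <= 32 is either p_0/q_0 or the intermediate fraction (k*p_0 + p_{-1})/(k*q_0 + q_{-1}) with the largest k >= 1 whose denominator stays <= 32; these approach x as k grows, and every other convergent or intermediate fraction in range is farther away.
Largest k: floor((32 - q_{-1})/q_0) = floor((32 - 0)/1) = 32 (using the seeds p_{-1} = 1, q_{-1} = 0).
That gives (32*2 + 1)/(32*1 + 0) = 65/32.
Compare the errors: |x - 2/1| = |359*1 - 2*178|/(178*1) = 3/178, and |x - 65/32| = |359*32 - 65*178|/(178*32) = 82/5696.
Cross-multiplying, 82*178 = 14596 < 17088 = 3*5696, so 82/5696 is smaller: the intermediate fraction 65/32 is closer to x than 2/1.

65/32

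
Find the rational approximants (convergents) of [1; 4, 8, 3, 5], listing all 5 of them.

Using the convergent recurrence p_i = a_i*p_{i-1} + p_{i-2}, q_i = a_i*q_{i-1} + q_{i-2} with p_{-2}=0, p_{-1}=1, q_{-2}=1, q_{-1}=0:
  i=0: a_0=1, p_0 = 1*1 + 0 = 1, q_0 = 1*0 + 1 = 1.
  i=1: a_1=4, p_1 = 4*1 + 1 = 5, q_1 = 4*1 + 0 = 4.
  i=2: a_2=8, p_2 = 8*5 + 1 = 41, q_2 = 8*4 + 1 = 33.
  i=3: a_3=3, p_3 = 3*41 + 5 = 128, q_3 = 3*33 + 4 = 103.
  i=4: a_4=5, p_4 = 5*128 + 41 = 681, q_4 = 5*103 + 33 = 548.

1/1, 5/4, 41/33, 128/103, 681/548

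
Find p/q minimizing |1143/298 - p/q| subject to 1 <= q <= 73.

280/73

Expand x = 1143/298 as a continued fraction with the Euclidean algorithm:
  1143 = 3*298 + 249, so a_0 = 3.
  298 = 1*249 + 49, so a_1 = 1.
  249 = 5*49 + 4, so a_2 = 5.
  49 = 12*4 + 1, so a_3 = 12.
  4 = 4*1 + 0, so a_4 = 4.
so x = [3; 1, 5, 12, 4].
Convergents (p_i = a_i*p_{i-1} + p_{i-2}, q_i = a_i*q_{i-1} + q_{i-2} with p_{-2}=0, p_{-1}=1, q_{-2}=1, q_{-1}=0), until the denominator exceeds 73:
  i=0: a_0=3, p_0 = 3*1 + 0 = 3, q_0 = 3*0 + 1 = 1.
  i=1: a_1=1, p_1 = 1*3 + 1 = 4, q_1 = 1*1 + 0 = 1.
  i=2: a_2=5, p_2 = 5*4 + 3 = 23, q_2 = 5*1 + 1 = 6.
  i=3: a_3=12, p_3 = 12*23 + 4 = 280, q_3 = 12*6 + 1 = 73.
  i=4: a_4=4, p_4 = 4*280 + 23 = 1143, q_4 = 4*73 + 6 = 298.
q_4 = 298 > 73, so the last convergent with denominator <= 73 is p_3/q_3 = 280/73.
The closest fraction with denominator <= 73 is either p_3/q_3 or the intermediate fraction (k*p_3 + p_2)/(k*q_3 + q_2) with the largest k >= 1 whose denominator stays <= 73; these approach x as k grows, and every other convergent or intermediate fraction in range is farther away.
Largest k: floor((73 - q_2)/q_3) = floor((73 - 6)/73) = 0.
Since k = 0, no intermediate fraction beyond p_3/q_3 has denominator <= 73, so the convergent 280/73 is the closest (its error is |1143*73 - 280*298|/(298*73) = 1/21754).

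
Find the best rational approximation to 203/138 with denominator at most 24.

25/17

Expand x = 203/138 as a continued fraction with the Euclidean algorithm:
  203 = 1*138 + 65, so a_0 = 1.
  138 = 2*65 + 8, so a_1 = 2.
  65 = 8*8 + 1, so a_2 = 8.
  8 = 8*1 + 0, so a_3 = 8.
so x = [1; 2, 8, 8].
Convergents (p_i = a_i*p_{i-1} + p_{i-2}, q_i = a_i*q_{i-1} + q_{i-2} with p_{-2}=0, p_{-1}=1, q_{-2}=1, q_{-1}=0), until the denominator exceeds 24:
  i=0: a_0=1, p_0 = 1*1 + 0 = 1, q_0 = 1*0 + 1 = 1.
  i=1: a_1=2, p_1 = 2*1 + 1 = 3, q_1 = 2*1 + 0 = 2.
  i=2: a_2=8, p_2 = 8*3 + 1 = 25, q_2 = 8*2 + 1 = 17.
  i=3: a_3=8, p_3 = 8*25 + 3 = 203, q_3 = 8*17 + 2 = 138.
q_3 = 138 > 24, so the last convergent with denominator <= 24 is p_2/q_2 = 25/17.
The closest fraction with denominator <= 24 is either p_2/q_2 or the intermediate fraction (k*p_2 + p_1)/(k*q_2 + q_1) with the largest k >= 1 whose denominator stays <= 24; these approach x as k grows, and every other convergent or intermediate fraction in range is farther away.
Largest k: floor((24 - q_1)/q_2) = floor((24 - 2)/17) = 1.
That gives (1*25 + 3)/(1*17 + 2) = 28/19.
Compare the errors: |x - 25/17| = |203*17 - 25*138|/(138*17) = 1/2346, and |x - 28/19| = |203*19 - 28*138|/(138*19) = 7/2622.
Cross-multiplying, 1*2622 = 2622 < 16422 = 7*2346, so 1/2346 is smaller: the convergent 25/17 is closer to x than 28/19.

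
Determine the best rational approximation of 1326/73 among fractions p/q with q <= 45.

Expand x = 1326/73 as a continued fraction with the Euclidean algorithm:
  1326 = 18*73 + 12, so a_0 = 18.
  73 = 6*12 + 1, so a_1 = 6.
  12 = 12*1 + 0, so a_2 = 12.
so x = [18; 6, 12].
Convergents (p_i = a_i*p_{i-1} + p_{i-2}, q_i = a_i*q_{i-1} + q_{i-2} with p_{-2}=0, p_{-1}=1, q_{-2}=1, q_{-1}=0), until the denominator exceeds 45:
  i=0: a_0=18, p_0 = 18*1 + 0 = 18, q_0 = 18*0 + 1 = 1.
  i=1: a_1=6, p_1 = 6*18 + 1 = 109, q_1 = 6*1 + 0 = 6.
  i=2: a_2=12, p_2 = 12*109 + 18 = 1326, q_2 = 12*6 + 1 = 73.
q_2 = 73 > 45, so the last convergent with denominator <= 45 is p_1/q_1 = 109/6.
The closest fraction with denominator <= 45 is either p_1/q_1 or the intermediate fraction (k*p_1 + p_0)/(k*q_1 + q_0) with the largest k >= 1 whose denominator stays <= 45; these approach x as k grows, and every other convergent or intermediate fraction in range is farther away.
Largest k: floor((45 - q_0)/q_1) = floor((45 - 1)/6) = 7.
That gives (7*109 + 18)/(7*6 + 1) = 781/43.
Compare the errors: |x - 109/6| = |1326*6 - 109*73|/(73*6) = 1/438, and |x - 781/43| = |1326*43 - 781*73|/(73*43) = 5/3139.
Cross-multiplying, 5*438 = 2190 < 3139 = 1*3139, so 5/3139 is smaller: the intermediate fraction 781/43 is closer to x than 109/6.

781/43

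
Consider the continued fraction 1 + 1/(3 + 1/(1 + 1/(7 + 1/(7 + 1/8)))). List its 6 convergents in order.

1/1, 4/3, 5/4, 39/31, 278/221, 2263/1799

Using the convergent recurrence p_i = a_i*p_{i-1} + p_{i-2}, q_i = a_i*q_{i-1} + q_{i-2} with p_{-2}=0, p_{-1}=1, q_{-2}=1, q_{-1}=0:
  i=0: a_0=1, p_0 = 1*1 + 0 = 1, q_0 = 1*0 + 1 = 1.
  i=1: a_1=3, p_1 = 3*1 + 1 = 4, q_1 = 3*1 + 0 = 3.
  i=2: a_2=1, p_2 = 1*4 + 1 = 5, q_2 = 1*3 + 1 = 4.
  i=3: a_3=7, p_3 = 7*5 + 4 = 39, q_3 = 7*4 + 3 = 31.
  i=4: a_4=7, p_4 = 7*39 + 5 = 278, q_4 = 7*31 + 4 = 221.
  i=5: a_5=8, p_5 = 8*278 + 39 = 2263, q_5 = 8*221 + 31 = 1799.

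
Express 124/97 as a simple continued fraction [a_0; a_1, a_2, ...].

Run the Euclidean algorithm on 124 and 97; the successive quotients are the partial quotients a_0, a_1, ... (each step inverts the fractional part left over by the previous one):
  124 = 1*97 + 27, so a_0 = 1.
  97 = 3*27 + 16, so a_1 = 3.
  27 = 1*16 + 11, so a_2 = 1.
  16 = 1*11 + 5, so a_3 = 1.
  11 = 2*5 + 1, so a_4 = 2.
  5 = 5*1 + 0, so a_5 = 5.
The remainder reaches 0 after 6 divisions, so the expansion has 6 partial quotients, read off in order.

[1; 3, 1, 1, 2, 5]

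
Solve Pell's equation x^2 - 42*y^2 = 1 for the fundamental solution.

(x, y) = (13, 2)

First expand sqrt(42) as a continued fraction. With x_i = (sqrt(42) + m_i)/d_i and (m_0, d_0) = (0, 1): a_0 = floor(sqrt(42)) = 6, since 6^2 = 36 <= 42 < 49 = 7^2.
Iterate m_{i+1} = d_i*a_i - m_i, d_{i+1} = (42 - m_{i+1}^2)/d_i, a_{i+1} = floor((a_0 + m_{i+1})/d_{i+1}):
  m_1 = 1*6 - 0 = 6, d_1 = (42 - 6^2)/1 = 6/1 = 6, a_1 = floor((6 + 6)/6) = 2.
  m_2 = 6*2 - 6 = 6, d_2 = (42 - 6^2)/6 = 6/6 = 1, a_2 = floor((6 + 6)/1) = 12.
  m_3 = 1*12 - 6 = 6, d_3 = (42 - 6^2)/1 = 6/1 = 6: (m_3, d_3) = (m_1, d_1) = (6, 6), so from here the quotients repeat a_1, a_2; the period length is 2.
So sqrt(42) = [6; (2, 12)] with period length k = 2.
k is even, so the fundamental solution of x^2 - 42y^2 = 1 is (p_{k-1}, q_{k-1}) = (p_1, q_1); compute convergents through index 1.
Convergents (p_i = a_i*p_{i-1} + p_{i-2}, q_i = a_i*q_{i-1} + q_{i-2} with p_{-2}=0, p_{-1}=1, q_{-2}=1, q_{-1}=0):
  i=0: a_0=6, p_0 = 6*1 + 0 = 6, q_0 = 6*0 + 1 = 1.
  i=1: a_1=2, p_1 = 2*6 + 1 = 13, q_1 = 2*1 + 0 = 2.
Check: 13^2 - 42*2^2 = 169 - 168 = 1, so (x, y) = (13, 2) solves the equation, and by the theorem it is the least positive solution.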